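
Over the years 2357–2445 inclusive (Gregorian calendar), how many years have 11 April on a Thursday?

13

Track 11 April's weekday year by year (advancing +1, or +2 across a Feb 29):
  2357: Thu ✓  2358: Fri (+1)  2359: Sat (+1)  2360: Mon (+2)  2361: Tue (+1)
  2362: Wed (+1)  2363: Thu (+1) ✓  2364: Sat (+2)  2365: Sun (+1)  2366: Mon (+1)
  2367: Tue (+1)  2368: Thu (+2) ✓  2369: Fri (+1)  2370: Sat (+1)  … (61 more years) …
  2432: Sun (+2)  2433: Mon (+1)  2434: Tue (+1)  2435: Wed (+1)  2436: Fri (+2)
  2437: Sat (+1)  2438: Sun (+1)  2439: Mon (+1)  2440: Wed (+2)  2441: Thu (+1) ✓
  2442: Fri (+1)  2443: Sat (+1)  2444: Mon (+2)  2445: Tue (+1)
Thursday years: 2357, 2363, 2368, 2374, 2385, 2391, 2396, 2402, 2413, 2419, 2424, 2430, 2441 — 13 in total.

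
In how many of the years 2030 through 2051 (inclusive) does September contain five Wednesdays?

6

September has 30 days; it has five Wednesdays when Wednesday falls among the first (month-length − 28) days — i.e. when September 1 is one of Wednesday/Tuesday.
September 1 by year: 2030:Sun 2031:Mon 2032:Wed✓ 2033:Thu 2034:Fri 2035:Sat 2036:Mon 2037:Tue✓ 2038:Wed✓ 2039:Thu 2040:Sat 2041:Sun 2042:Mon 2043:Tue✓ 2044:Thu 2045:Fri 2046:Sat 2047:Sun 2048:Tue✓ 2049:Wed✓ 2050:Thu 2051:Fri
Years with five Wednesdays: 2032, 2037, 2038, 2043, 2048, 2049 → 6.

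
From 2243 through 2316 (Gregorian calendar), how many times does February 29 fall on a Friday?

2

Leap years in 2243–2316: 18 of them.
Feb 29 weekday advances by 5 (mod 7) from one leap year to the next four years later (or differs when a century non-leap intervenes).
Leap-day weekdays: 2244:Thu 2248:Tue 2252:Sun 2256:Fri✓ 2260:Wed 2264:Mon 2268:Sat 2272:Thu 2276:Tue 2280:Sun 2284:Fri✓ 2288:Wed 2292:Mon 2296:Sat 2304:Mon 2308:Sat 2312:Thu 2316:Tue
Friday: 2256, 2284 → 2.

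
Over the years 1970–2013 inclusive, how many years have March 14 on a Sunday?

7

Track March 14's weekday year by year (advancing +1, or +2 across a Feb 29):
  1970: Sat  1971: Sun (+1) ✓  1972: Tue (+2)  1973: Wed (+1)  1974: Thu (+1)
  1975: Fri (+1)  1976: Sun (+2) ✓  1977: Mon (+1)  1978: Tue (+1)  1979: Wed (+1)
  1980: Fri (+2)  1981: Sat (+1)  1982: Sun (+1) ✓  1983: Mon (+1)  … (16 more years) …
  2000: Tue (+2)  2001: Wed (+1)  2002: Thu (+1)  2003: Fri (+1)  2004: Sun (+2) ✓
  2005: Mon (+1)  2006: Tue (+1)  2007: Wed (+1)  2008: Fri (+2)  2009: Sat (+1)
  2010: Sun (+1) ✓  2011: Mon (+1)  2012: Wed (+2)  2013: Thu (+1)
Sunday years: 1971, 1976, 1982, 1993, 1999, 2004, 2010 — 7 in total.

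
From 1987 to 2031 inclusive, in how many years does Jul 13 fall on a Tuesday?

6

Track Jul 13's weekday year by year (advancing +1, or +2 across a Feb 29):
  1987: Mon  1988: Wed (+2)  1989: Thu (+1)  1990: Fri (+1)  1991: Sat (+1)
  1992: Mon (+2)  1993: Tue (+1) ✓  1994: Wed (+1)  1995: Thu (+1)  1996: Sat (+2)
  1997: Sun (+1)  1998: Mon (+1)  1999: Tue (+1) ✓  2000: Thu (+2)  … (17 more years) …
  2018: Fri (+1)  2019: Sat (+1)  2020: Mon (+2)  2021: Tue (+1) ✓  2022: Wed (+1)
  2023: Thu (+1)  2024: Sat (+2)  2025: Sun (+1)  2026: Mon (+1)  2027: Tue (+1) ✓
  2028: Thu (+2)  2029: Fri (+1)  2030: Sat (+1)  2031: Sun (+1)
Tuesday years: 1993, 1999, 2004, 2010, 2021, 2027 — 6 in total.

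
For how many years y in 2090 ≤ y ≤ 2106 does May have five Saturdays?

May has 31 days; it has five Saturdays when Saturday falls among the first (month-length − 28) days — i.e. when May 1 is one of Saturday/Friday/Thursday.
May 1 by year: 2090:Mon 2091:Tue 2092:Thu✓ 2093:Fri✓ 2094:Sat✓ 2095:Sun 2096:Tue 2097:Wed 2098:Thu✓ 2099:Fri✓ 2100:Sat✓ 2101:Sun 2102:Mon 2103:Tue 2104:Thu✓ 2105:Fri✓ 2106:Sat✓
Years with five Saturdays: 2092, 2093, 2094, 2098, 2099, 2100, 2104, 2105, 2106 → 9.

9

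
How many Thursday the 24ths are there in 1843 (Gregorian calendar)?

Check the 24th of each month of 1843: Jan 24: Tue, Feb 24: Fri, Mar 24: Fri, Apr 24: Mon, May 24: Wed, Jun 24: Sat, Jul 24: Mon, Aug 24: Thu, Sep 24: Sun, Oct 24: Tue, Nov 24: Fri, Dec 24: Sun.
Thursday occurs in August — 1 month.

1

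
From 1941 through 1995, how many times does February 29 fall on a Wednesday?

Leap years in 1941–1995: 13 of them.
Feb 29 weekday advances by 5 (mod 7) from one leap year to the next four years later (or differs when a century non-leap intervenes).
Leap-day weekdays: 1944:Tue 1948:Sun 1952:Fri 1956:Wed✓ 1960:Mon 1964:Sat 1968:Thu 1972:Tue 1976:Sun 1980:Fri 1984:Wed✓ 1988:Mon 1992:Sat
Wednesday: 1956, 1984 → 2.

2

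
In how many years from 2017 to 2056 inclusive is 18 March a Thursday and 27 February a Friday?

Check each year's weekday for 18 March and 27 February:
  2017: Sat/Mon  2018: Sun/Tue  2019: Mon/Wed  2020: Wed/Thu  2021: Thu/Sat  2022: Fri/Sun  2023: Sat/Mon  2024: Mon/Tue  2025: Tue/Thu  2026: Wed/Fri  2027: Thu/Sat  2028: Sat/Sun  2029: Sun/Tue  2030: Mon/Wed  …(12 more)…  2043: Wed/Fri  2044: Fri/Sat  2045: Sat/Mon  2046: Sun/Tue  2047: Mon/Wed  2048: Wed/Thu  2049: Thu/Sat  2050: Fri/Sun  2051: Sat/Mon  2052: Mon/Tue  2053: Tue/Thu  2054: Wed/Fri  2055: Thu/Sat  2056: Sat/Sun
Both conditions hold in: 2032 — 1.

1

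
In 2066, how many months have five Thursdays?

4

A month of length L has five Thursdays iff its first Thursday is on day ≤ L−28 (so day 1–3 in a 31-day month, 1–2 in a 30-day month, day 1 in a leap February).
Checking each month of 2066: Jan starts Fri (31d); Feb starts Mon (28d); Mar starts Mon (31d); Apr starts Thu (30d) ✓; May starts Sat (31d); Jun starts Tue (30d); Jul starts Thu (31d) ✓; Aug starts Sun (31d); Sep starts Wed (30d) ✓; Oct starts Fri (31d); Nov starts Mon (30d); Dec starts Wed (31d) ✓.
Five-Thursday months: April, July, September, December → 4.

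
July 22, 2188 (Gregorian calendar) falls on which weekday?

January 1, 2188 is a Tuesday.
July 22 is day 204 of the year, i.e. 203 days after Jan 1.
203 mod 7 = 0, so advance 0 weekdays from Tuesday: Tuesday.

Tuesday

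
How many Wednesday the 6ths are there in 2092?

2

Check the 6th of each month of 2092: Jan 6: Sun, Feb 6: Wed, Mar 6: Thu, Apr 6: Sun, May 6: Tue, Jun 6: Fri, Jul 6: Sun, Aug 6: Wed, Sep 6: Sat, Oct 6: Mon, Nov 6: Thu, Dec 6: Sat.
Wednesday occurs in February, August — 2 months.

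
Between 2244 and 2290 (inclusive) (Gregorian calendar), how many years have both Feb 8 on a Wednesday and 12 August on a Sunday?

Check each year's weekday for Feb 8 and 12 August:
  2244: Thu/Mon  2245: Sat/Tue  2246: Sun/Wed  2247: Mon/Thu  2248: Tue/Sat  2249: Thu/Sun  2250: Fri/Mon  2251: Sat/Tue  2252: Sun/Thu  2253: Tue/Fri  2254: Wed/Sat  2255: Thu/Sun  2256: Fri/Tue  2257: Sun/Wed  …(19 more)…  2277: Thu/Sun  2278: Fri/Mon  2279: Sat/Tue  2280: Sun/Thu  2281: Tue/Fri  2282: Wed/Sat  2283: Thu/Sun  2284: Fri/Tue  2285: Sun/Wed  2286: Mon/Thu  2287: Tue/Fri  2288: Wed/Sun ✓  2289: Fri/Mon  2290: Sat/Tue
Both conditions hold in: 2260, 2288 — 2.

2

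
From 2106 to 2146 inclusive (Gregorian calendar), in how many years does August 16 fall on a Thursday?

6

Track August 16's weekday year by year (advancing +1, or +2 across a Feb 29):
  2106: Mon  2107: Tue (+1)  2108: Thu (+2) ✓  2109: Fri (+1)  2110: Sat (+1)
  2111: Sun (+1)  2112: Tue (+2)  2113: Wed (+1)  2114: Thu (+1) ✓  2115: Fri (+1)
  2116: Sun (+2)  2117: Mon (+1)  2118: Tue (+1)  2119: Wed (+1)  … (13 more years) …
  2133: Sun (+1)  2134: Mon (+1)  2135: Tue (+1)  2136: Thu (+2) ✓  2137: Fri (+1)
  2138: Sat (+1)  2139: Sun (+1)  2140: Tue (+2)  2141: Wed (+1)  2142: Thu (+1) ✓
  2143: Fri (+1)  2144: Sun (+2)  2145: Mon (+1)  2146: Tue (+1)
Thursday years: 2108, 2114, 2125, 2131, 2136, 2142 — 6 in total.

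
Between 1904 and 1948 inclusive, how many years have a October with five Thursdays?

October has 31 days; it has five Thursdays when Thursday falls among the first (month-length − 28) days — i.e. when October 1 is one of Thursday/Wednesday/Tuesday.
October 1 by year: 1904:Sat 1905:Sun 1906:Mon 1907:Tue✓ 1908:Thu✓ 1909:Fri 1910:Sat 1911:Sun 1912:Tue✓ 1913:Wed✓ 1914:Thu✓ 1915:Fri 1916:Sun 1917:Mon 1918:Tue✓ …(15 more)… 1934:Mon 1935:Tue✓ 1936:Thu✓ 1937:Fri 1938:Sat 1939:Sun 1940:Tue✓ 1941:Wed✓ 1942:Thu✓ 1943:Fri 1944:Sun 1945:Mon 1946:Tue✓ 1947:Wed✓ 1948:Fri
Years with five Thursdays: 1907, 1908, 1912, 1913, 1914, 1918, 1919, 1924, 1925, 1929, 1930, 1931, 1935, 1936, 1940, 1941, 1942, 1946, 1947 → 19.

19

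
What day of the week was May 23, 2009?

Saturday

January 1, 2009 is a Thursday.
May 23 is day 143 of the year, i.e. 142 days after Jan 1.
142 mod 7 = 2, so advance 2 weekdays from Thursday: Saturday.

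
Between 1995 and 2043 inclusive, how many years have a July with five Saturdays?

20

July has 31 days; it has five Saturdays when Saturday falls among the first (month-length − 28) days — i.e. when July 1 is one of Saturday/Friday/Thursday.
July 1 by year: 1995:Sat✓ 1996:Mon 1997:Tue 1998:Wed 1999:Thu✓ 2000:Sat✓ 2001:Sun 2002:Mon 2003:Tue 2004:Thu✓ 2005:Fri✓ 2006:Sat✓ 2007:Sun 2008:Tue 2009:Wed …(19 more)… 2029:Sun 2030:Mon 2031:Tue 2032:Thu✓ 2033:Fri✓ 2034:Sat✓ 2035:Sun 2036:Tue 2037:Wed 2038:Thu✓ 2039:Fri✓ 2040:Sun 2041:Mon 2042:Tue 2043:Wed
Years with five Saturdays: 1995, 1999, 2000, 2004, 2005, 2006, 2010, 2011, 2016, 2017, 2021, 2022, 2023, 2027, 2028, 2032, 2033, 2034, 2038, 2039 → 20.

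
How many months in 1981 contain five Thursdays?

A month of length L has five Thursdays iff its first Thursday is on day ≤ L−28 (so day 1–3 in a 31-day month, 1–2 in a 30-day month, day 1 in a leap February).
Checking each month of 1981: Jan starts Thu (31d) ✓; Feb starts Sun (28d); Mar starts Sun (31d); Apr starts Wed (30d) ✓; May starts Fri (31d); Jun starts Mon (30d); Jul starts Wed (31d) ✓; Aug starts Sat (31d); Sep starts Tue (30d); Oct starts Thu (31d) ✓; Nov starts Sun (30d); Dec starts Tue (31d) ✓.
Five-Thursday months: January, April, July, October, December → 5.

5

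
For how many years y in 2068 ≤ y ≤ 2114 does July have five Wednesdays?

July has 31 days; it has five Wednesdays when Wednesday falls among the first (month-length − 28) days — i.e. when July 1 is one of Wednesday/Tuesday/Monday.
July 1 by year: 2068:Sun 2069:Mon✓ 2070:Tue✓ 2071:Wed✓ 2072:Fri 2073:Sat 2074:Sun 2075:Mon✓ 2076:Wed✓ 2077:Thu 2078:Fri 2079:Sat 2080:Mon✓ 2081:Tue✓ 2082:Wed✓ …(17 more)… 2100:Thu 2101:Fri 2102:Sat 2103:Sun 2104:Tue✓ 2105:Wed✓ 2106:Thu 2107:Fri 2108:Sun 2109:Mon✓ 2110:Tue✓ 2111:Wed✓ 2112:Fri 2113:Sat 2114:Sun
Years with five Wednesdays: 2069, 2070, 2071, 2075, 2076, 2080, 2081, 2082, 2086, 2087, 2092, 2093, 2097, 2098, 2099, 2104, 2105, 2109, 2110, 2111 → 20.

20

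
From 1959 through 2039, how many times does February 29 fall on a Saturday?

3

Leap years in 1959–2039: 20 of them.
Feb 29 weekday advances by 5 (mod 7) from one leap year to the next four years later (or differs when a century non-leap intervenes).
Leap-day weekdays: 1960:Mon 1964:Sat✓ 1968:Thu 1972:Tue 1976:Sun 1980:Fri 1984:Wed 1988:Mon 1992:Sat✓ 1996:Thu 2000:Tue 2004:Sun 2008:Fri 2012:Wed 2016:Mon 2020:Sat✓ 2024:Thu 2028:Tue 2032:Sun 2036:Fri
Saturday: 1964, 1992, 2020 → 3.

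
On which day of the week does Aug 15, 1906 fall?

Wednesday

January 1, 1906 is a Monday.
August 15 is day 227 of the year, i.e. 226 days after Jan 1.
226 mod 7 = 2, so advance 2 weekdays from Monday: Wednesday.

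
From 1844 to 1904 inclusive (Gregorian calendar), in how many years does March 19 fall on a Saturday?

Track March 19's weekday year by year (advancing +1, or +2 across a Feb 29):
  1844: Tue  1845: Wed (+1)  1846: Thu (+1)  1847: Fri (+1)  1848: Sun (+2)
  1849: Mon (+1)  1850: Tue (+1)  1851: Wed (+1)  1852: Fri (+2)  1853: Sat (+1) ✓
  1854: Sun (+1)  1855: Mon (+1)  1856: Wed (+2)  1857: Thu (+1)  … (33 more years) …
  1891: Thu (+1)  1892: Sat (+2) ✓  1893: Sun (+1)  1894: Mon (+1)  1895: Tue (+1)
  1896: Thu (+2)  1897: Fri (+1)  1898: Sat (+1) ✓  1899: Sun (+1)  1900: Mon (+1)
  1901: Tue (+1)  1902: Wed (+1)  1903: Thu (+1)  1904: Sat (+2) ✓
Saturday years: 1853, 1859, 1864, 1870, 1881, 1887, 1892, 1898, 1904 — 9 in total.

9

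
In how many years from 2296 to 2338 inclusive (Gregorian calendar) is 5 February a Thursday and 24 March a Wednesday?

1

Check each year's weekday for 5 February and 24 March:
  2296: Wed/Tue  2297: Fri/Wed  2298: Sat/Thu  2299: Sun/Fri  2300: Mon/Sat  2301: Tue/Sun  2302: Wed/Mon  2303: Thu/Tue  2304: Fri/Thu  2305: Sun/Fri  2306: Mon/Sat  2307: Tue/Sun  2308: Wed/Tue  2309: Fri/Wed  …(15 more)…  2325: Thu/Tue  2326: Fri/Wed  2327: Sat/Thu  2328: Sun/Sat  2329: Tue/Sun  2330: Wed/Mon  2331: Thu/Tue  2332: Fri/Thu  2333: Sun/Fri  2334: Mon/Sat  2335: Tue/Sun  2336: Wed/Tue  2337: Fri/Wed  2338: Sat/Thu
Both conditions hold in: 2320 — 1.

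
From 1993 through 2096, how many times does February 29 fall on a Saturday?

3

Leap years in 1993–2096: 26 of them.
Feb 29 weekday advances by 5 (mod 7) from one leap year to the next four years later (or differs when a century non-leap intervenes).
Leap-day weekdays: 1996:Thu 2000:Tue 2004:Sun 2008:Fri 2012:Wed 2016:Mon 2020:Sat✓ 2024:Thu 2028:Tue 2032:Sun 2036:Fri 2040:Wed 2044:Mon 2048:Sat✓ 2052:Thu 2056:Tue 2060:Sun 2064:Fri 2068:Wed 2072:Mon 2076:Sat✓ 2080:Thu 2084:Tue 2088:Sun 2092:Fri 2096:Wed
Saturday: 2020, 2048, 2076 → 3.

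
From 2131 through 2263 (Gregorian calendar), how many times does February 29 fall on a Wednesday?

Leap years in 2131–2263: 32 of them.
Feb 29 weekday advances by 5 (mod 7) from one leap year to the next four years later (or differs when a century non-leap intervenes).
Leap-day weekdays: 2132:Fri 2136:Wed✓ 2140:Mon 2144:Sat 2148:Thu 2152:Tue 2156:Sun 2160:Fri 2164:Wed✓ 2168:Mon 2172:Sat 2176:Thu 2180:Tue …(6 more)… 2212:Sat 2216:Thu 2220:Tue 2224:Sun 2228:Fri 2232:Wed✓ 2236:Mon 2240:Sat 2244:Thu 2248:Tue 2252:Sun 2256:Fri 2260:Wed✓
Wednesday: 2136, 2164, 2192, 2204, 2232, 2260 → 6.

6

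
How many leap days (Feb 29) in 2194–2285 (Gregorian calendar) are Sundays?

Leap years in 2194–2285: 22 of them.
Feb 29 weekday advances by 5 (mod 7) from one leap year to the next four years later (or differs when a century non-leap intervenes).
Leap-day weekdays: 2196:Mon 2204:Wed 2208:Mon 2212:Sat 2216:Thu 2220:Tue 2224:Sun✓ 2228:Fri 2232:Wed 2236:Mon 2240:Sat 2244:Thu 2248:Tue 2252:Sun✓ 2256:Fri 2260:Wed 2264:Mon 2268:Sat 2272:Thu 2276:Tue 2280:Sun✓ 2284:Fri
Sunday: 2224, 2252, 2280 → 3.

3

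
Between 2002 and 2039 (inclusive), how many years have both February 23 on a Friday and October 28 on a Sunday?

Check each year's weekday for February 23 and October 28:
  2002: Sat/Mon  2003: Sun/Tue  2004: Mon/Thu  2005: Wed/Fri  2006: Thu/Sat  2007: Fri/Sun ✓  2008: Sat/Tue  2009: Mon/Wed  2010: Tue/Thu  2011: Wed/Fri  2012: Thu/Sun  2013: Sat/Mon  2014: Sun/Tue  2015: Mon/Wed  …(10 more)…  2026: Mon/Wed  2027: Tue/Thu  2028: Wed/Sat  2029: Fri/Sun ✓  2030: Sat/Mon  2031: Sun/Tue  2032: Mon/Thu  2033: Wed/Fri  2034: Thu/Sat  2035: Fri/Sun ✓  2036: Sat/Tue  2037: Mon/Wed  2038: Tue/Thu  2039: Wed/Fri
Both conditions hold in: 2007, 2018, 2029, 2035 — 4.

4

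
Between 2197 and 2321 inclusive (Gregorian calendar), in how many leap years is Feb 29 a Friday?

3

Leap years in 2197–2321: 29 of them.
Feb 29 weekday advances by 5 (mod 7) from one leap year to the next four years later (or differs when a century non-leap intervenes).
Leap-day weekdays: 2204:Wed 2208:Mon 2212:Sat 2216:Thu 2220:Tue 2224:Sun 2228:Fri✓ 2232:Wed 2236:Mon 2240:Sat 2244:Thu 2248:Tue 2252:Sun …(3 more)… 2268:Sat 2272:Thu 2276:Tue 2280:Sun 2284:Fri✓ 2288:Wed 2292:Mon 2296:Sat 2304:Mon 2308:Sat 2312:Thu 2316:Tue 2320:Sun
Friday: 2228, 2256, 2284 → 3.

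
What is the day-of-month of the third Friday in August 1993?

August 1, 1993 is a Sunday, so the first Friday is the 6th.
The third Friday is 6 + 14 = 20.

20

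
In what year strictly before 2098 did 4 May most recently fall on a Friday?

From one year to the next, a fixed date's weekday advances by 1, or by 2 when a Feb 29 lies between the two dates.
2098: May 4 is Sunday.
2097: Saturday (−1)
2096: Friday (−1)
4 May falls on a Friday in 2096.

2096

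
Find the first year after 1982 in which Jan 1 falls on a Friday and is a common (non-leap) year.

1993

Jan 1 advances by 2 weekdays after a leap year and by 1 after a common year.
1982: Jan 1 is Friday.
1983: Saturday
1984: Sunday (leap)
1985: Tuesday
1986: Wednesday
1987: Thursday
1988: Friday (leap)
1989: Sunday
1990: Monday
1991: Tuesday
1992: Wednesday (leap)
1993: Friday
1993 begins on a Friday and is a common year.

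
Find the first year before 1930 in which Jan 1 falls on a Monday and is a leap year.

1912

Jan 1 advances by 2 weekdays after a leap year and by 1 after a common year.
1930: Jan 1 is Wednesday.
1929: Tuesday
1928: Sunday (leap)
1927: Saturday
1926: Friday
1925: Thursday
1924: Tuesday (leap)
1923: Monday
1922: Sunday
1921: Saturday
1920: Thursday (leap)
1919: Wednesday
1918: Tuesday
1917: Monday
1916: Saturday (leap)
1915: Friday
1914: Thursday
1913: Wednesday
1912: Monday (leap)
1912 begins on a Monday and is a leap year.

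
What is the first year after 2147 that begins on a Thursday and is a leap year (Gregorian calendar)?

2156

Jan 1 advances by 2 weekdays after a leap year and by 1 after a common year.
2147: Jan 1 is Sunday.
2148: Monday (leap)
2149: Wednesday
2150: Thursday
2151: Friday
2152: Saturday (leap)
2153: Monday
2154: Tuesday
2155: Wednesday
2156: Thursday (leap)
2156 begins on a Thursday and is a leap year.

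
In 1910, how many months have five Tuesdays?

4

A month of length L has five Tuesdays iff its first Tuesday is on day ≤ L−28 (so day 1–3 in a 31-day month, 1–2 in a 30-day month, day 1 in a leap February).
Checking each month of 1910: Jan starts Sat (31d); Feb starts Tue (28d); Mar starts Tue (31d) ✓; Apr starts Fri (30d); May starts Sun (31d) ✓; Jun starts Wed (30d); Jul starts Fri (31d); Aug starts Mon (31d) ✓; Sep starts Thu (30d); Oct starts Sat (31d); Nov starts Tue (30d) ✓; Dec starts Thu (31d).
Five-Tuesday months: March, May, August, November → 4.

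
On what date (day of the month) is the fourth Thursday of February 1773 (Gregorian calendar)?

25

February 1, 1773 is a Monday, so the first Thursday is the 4th.
The fourth Thursday is 4 + 21 = 25.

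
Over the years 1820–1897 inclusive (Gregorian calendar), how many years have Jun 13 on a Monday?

Track Jun 13's weekday year by year (advancing +1, or +2 across a Feb 29):
  1820: Tue  1821: Wed (+1)  1822: Thu (+1)  1823: Fri (+1)  1824: Sun (+2)
  1825: Mon (+1) ✓  1826: Tue (+1)  1827: Wed (+1)  1828: Fri (+2)  1829: Sat (+1)
  1830: Sun (+1)  1831: Mon (+1) ✓  1832: Wed (+2)  1833: Thu (+1)  … (50 more years) …
  1884: Fri (+2)  1885: Sat (+1)  1886: Sun (+1)  1887: Mon (+1) ✓  1888: Wed (+2)
  1889: Thu (+1)  1890: Fri (+1)  1891: Sat (+1)  1892: Mon (+2) ✓  1893: Tue (+1)
  1894: Wed (+1)  1895: Thu (+1)  1896: Sat (+2)  1897: Sun (+1)
Monday years: 1825, 1831, 1836, 1842, 1853, 1859, 1864, 1870, 1881, 1887, 1892 — 11 in total.

11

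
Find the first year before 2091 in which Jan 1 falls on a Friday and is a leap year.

Jan 1 advances by 2 weekdays after a leap year and by 1 after a common year.
2091: Jan 1 is Monday.
2090: Sunday
2089: Saturday
2088: Thursday (leap)
2087: Wednesday
2086: Tuesday
2085: Monday
2084: Saturday (leap)
2083: Friday
2082: Thursday
2081: Wednesday
2080: Monday (leap)
2079: Sunday
2078: Saturday
2077: Friday
2076: Wednesday (leap)
2075: Tuesday
2074: Monday
2073: Sunday
2072: Friday (leap)
2072 begins on a Friday and is a leap year.

2072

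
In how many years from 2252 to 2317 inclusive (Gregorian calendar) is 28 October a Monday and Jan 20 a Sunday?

7

Check each year's weekday for 28 October and Jan 20:
  2252: Thu/Tue  2253: Fri/Thu  2254: Sat/Fri  2255: Sun/Sat  2256: Tue/Sun  2257: Wed/Tue  2258: Thu/Wed  2259: Fri/Thu  2260: Sun/Fri  2261: Mon/Sun ✓  2262: Tue/Mon  2263: Wed/Tue  2264: Fri/Wed  2265: Sat/Fri  …(38 more)…  2304: Fri/Wed  2305: Sat/Fri  2306: Sun/Sat  2307: Mon/Sun ✓  2308: Wed/Mon  2309: Thu/Wed  2310: Fri/Thu  2311: Sat/Fri  2312: Mon/Sat  2313: Tue/Mon  2314: Wed/Tue  2315: Thu/Wed  2316: Sat/Thu  2317: Sun/Sat
Both conditions hold in: 2261, 2267, 2278, 2289, 2295, 2301, 2307 — 7.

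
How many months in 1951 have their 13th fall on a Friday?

2

Check the 13th of each month of 1951: Jan 13: Sat, Feb 13: Tue, Mar 13: Tue, Apr 13: Fri, May 13: Sun, Jun 13: Wed, Jul 13: Fri, Aug 13: Mon, Sep 13: Thu, Oct 13: Sat, Nov 13: Tue, Dec 13: Thu.
Friday occurs in April, July — 2 months.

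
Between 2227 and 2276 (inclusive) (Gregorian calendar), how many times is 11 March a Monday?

Track 11 March's weekday year by year (advancing +1, or +2 across a Feb 29):
  2227: Sun  2228: Tue (+2)  2229: Wed (+1)  2230: Thu (+1)  2231: Fri (+1)
  2232: Sun (+2)  2233: Mon (+1) ✓  2234: Tue (+1)  2235: Wed (+1)  2236: Fri (+2)
  2237: Sat (+1)  2238: Sun (+1)  2239: Mon (+1) ✓  2240: Wed (+2)  … (22 more years) …
  2263: Wed (+1)  2264: Fri (+2)  2265: Sat (+1)  2266: Sun (+1)  2267: Mon (+1) ✓
  2268: Wed (+2)  2269: Thu (+1)  2270: Fri (+1)  2271: Sat (+1)  2272: Mon (+2) ✓
  2273: Tue (+1)  2274: Wed (+1)  2275: Thu (+1)  2276: Sat (+2)
Monday years: 2233, 2239, 2244, 2250, 2261, 2267, 2272 — 7 in total.

7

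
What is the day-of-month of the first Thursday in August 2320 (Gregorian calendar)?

August 1, 2320 is a Sunday, so the first Thursday is the 5th.
The first Thursday is 5 + 0 = 5.

5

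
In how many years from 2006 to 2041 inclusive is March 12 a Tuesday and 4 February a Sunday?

1

Check each year's weekday for March 12 and 4 February:
  2006: Sun/Sat  2007: Mon/Sun  2008: Wed/Mon  2009: Thu/Wed  2010: Fri/Thu  2011: Sat/Fri  2012: Mon/Sat  2013: Tue/Mon  2014: Wed/Tue  2015: Thu/Wed  2016: Sat/Thu  2017: Sun/Sat  2018: Mon/Sun  2019: Tue/Mon  …(8 more)…  2028: Sun/Fri  2029: Mon/Sun  2030: Tue/Mon  2031: Wed/Tue  2032: Fri/Wed  2033: Sat/Fri  2034: Sun/Sat  2035: Mon/Sun  2036: Wed/Mon  2037: Thu/Wed  2038: Fri/Thu  2039: Sat/Fri  2040: Mon/Sat  2041: Tue/Mon
Both conditions hold in: 2024 — 1.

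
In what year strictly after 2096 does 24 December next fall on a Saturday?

2101

From one year to the next, a fixed date's weekday advances by 1, or by 2 when a Feb 29 lies between the two dates.
2096: December 24 is Monday.
2097: Tuesday (+1)
2098: Wednesday (+1)
2099: Thursday (+1)
2100: Friday (+1)
2101: Saturday (+1)
24 December falls on a Saturday in 2101.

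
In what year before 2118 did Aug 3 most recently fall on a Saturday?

2115

From one year to the next, a fixed date's weekday advances by 1, or by 2 when a Feb 29 lies between the two dates.
2118: August 3 is Wednesday.
2117: Tuesday (−1)
2116: Monday (−1)
2115: Saturday (−2)
Aug 3 falls on a Saturday in 2115.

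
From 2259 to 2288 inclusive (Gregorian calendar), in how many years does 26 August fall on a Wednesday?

4

Track 26 August's weekday year by year (advancing +1, or +2 across a Feb 29):
  2259: Fri  2260: Sun (+2)  2261: Mon (+1)  2262: Tue (+1)  2263: Wed (+1) ✓
  2264: Fri (+2)  2265: Sat (+1)  2266: Sun (+1)  2267: Mon (+1)  2268: Wed (+2) ✓
  2269: Thu (+1)  2270: Fri (+1)  2271: Sat (+1)  2272: Mon (+2)  2273: Tue (+1)
  2274: Wed (+1) ✓  2275: Thu (+1)  2276: Sat (+2)  2277: Sun (+1)  2278: Mon (+1)
  2279: Tue (+1)  2280: Thu (+2)  2281: Fri (+1)  2282: Sat (+1)  2283: Sun (+1)
  2284: Tue (+2)  2285: Wed (+1) ✓  2286: Thu (+1)  2287: Fri (+1)  2288: Sun (+2)
Wednesday years: 2263, 2268, 2274, 2285 — 4 in total.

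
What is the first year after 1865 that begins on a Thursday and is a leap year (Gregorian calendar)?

1880

Jan 1 advances by 2 weekdays after a leap year and by 1 after a common year.
1865: Jan 1 is Sunday.
1866: Monday
1867: Tuesday
1868: Wednesday (leap)
1869: Friday
1870: Saturday
1871: Sunday
1872: Monday (leap)
1873: Wednesday
1874: Thursday
1875: Friday
1876: Saturday (leap)
1877: Monday
1878: Tuesday
1879: Wednesday
1880: Thursday (leap)
1880 begins on a Thursday and is a leap year.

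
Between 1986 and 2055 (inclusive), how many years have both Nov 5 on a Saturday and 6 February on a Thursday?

Check each year's weekday for Nov 5 and 6 February:
  1986: Wed/Thu  1987: Thu/Fri  1988: Sat/Sat  1989: Sun/Mon  1990: Mon/Tue  1991: Tue/Wed  1992: Thu/Thu  1993: Fri/Sat  1994: Sat/Sun  1995: Sun/Mon  1996: Tue/Tue  1997: Wed/Thu  1998: Thu/Fri  1999: Fri/Sat  …(42 more)…  2042: Wed/Thu  2043: Thu/Fri  2044: Sat/Sat  2045: Sun/Mon  2046: Mon/Tue  2047: Tue/Wed  2048: Thu/Thu  2049: Fri/Sat  2050: Sat/Sun  2051: Sun/Mon  2052: Tue/Tue  2053: Wed/Thu  2054: Thu/Fri  2055: Fri/Sat
Both conditions hold in: no year — 0.

0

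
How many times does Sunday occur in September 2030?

September 2030 has 30 days and begins on Sunday.
The first Sunday is September 1.
Sundays fall on 1, 8, 15, 22, 29 — that's 5.

5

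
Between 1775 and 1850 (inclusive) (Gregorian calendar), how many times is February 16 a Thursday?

Track February 16's weekday year by year (advancing +1, or +2 across a Feb 29):
  1775: Thu ✓  1776: Fri (+1)  1777: Sun (+2)  1778: Mon (+1)  1779: Tue (+1)
  1780: Wed (+1)  1781: Fri (+2)  1782: Sat (+1)  1783: Sun (+1)  1784: Mon (+1)
  1785: Wed (+2)  1786: Thu (+1) ✓  1787: Fri (+1)  1788: Sat (+1)  … (48 more years) …
  1837: Thu (+2) ✓  1838: Fri (+1)  1839: Sat (+1)  1840: Sun (+1)  1841: Tue (+2)
  1842: Wed (+1)  1843: Thu (+1) ✓  1844: Fri (+1)  1845: Sun (+2)  1846: Mon (+1)
  1847: Tue (+1)  1848: Wed (+1)  1849: Fri (+2)  1850: Sat (+1)
Thursday years: 1775, 1786, 1792, 1797, 1804, 1809, 1815, 1826, 1832, 1837, 1843 — 11 in total.

11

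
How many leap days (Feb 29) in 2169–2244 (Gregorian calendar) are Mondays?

Leap years in 2169–2244: 18 of them.
Feb 29 weekday advances by 5 (mod 7) from one leap year to the next four years later (or differs when a century non-leap intervenes).
Leap-day weekdays: 2172:Sat 2176:Thu 2180:Tue 2184:Sun 2188:Fri 2192:Wed 2196:Mon✓ 2204:Wed 2208:Mon✓ 2212:Sat 2216:Thu 2220:Tue 2224:Sun 2228:Fri 2232:Wed 2236:Mon✓ 2240:Sat 2244:Thu
Monday: 2196, 2208, 2236 → 3.

3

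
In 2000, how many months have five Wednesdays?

4

A month of length L has five Wednesdays iff its first Wednesday is on day ≤ L−28 (so day 1–3 in a 31-day month, 1–2 in a 30-day month, day 1 in a leap February).
Checking each month of 2000: Jan starts Sat (31d); Feb starts Tue (29d); Mar starts Wed (31d) ✓; Apr starts Sat (30d); May starts Mon (31d) ✓; Jun starts Thu (30d); Jul starts Sat (31d); Aug starts Tue (31d) ✓; Sep starts Fri (30d); Oct starts Sun (31d); Nov starts Wed (30d) ✓; Dec starts Fri (31d).
Five-Wednesday months: March, May, August, November → 4.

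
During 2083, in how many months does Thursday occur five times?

A month of length L has five Thursdays iff its first Thursday is on day ≤ L−28 (so day 1–3 in a 31-day month, 1–2 in a 30-day month, day 1 in a leap February).
Checking each month of 2083: Jan starts Fri (31d); Feb starts Mon (28d); Mar starts Mon (31d); Apr starts Thu (30d) ✓; May starts Sat (31d); Jun starts Tue (30d); Jul starts Thu (31d) ✓; Aug starts Sun (31d); Sep starts Wed (30d) ✓; Oct starts Fri (31d); Nov starts Mon (30d); Dec starts Wed (31d) ✓.
Five-Thursday months: April, July, September, December → 4.

4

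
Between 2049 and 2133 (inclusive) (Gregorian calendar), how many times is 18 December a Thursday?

13

Track 18 December's weekday year by year (advancing +1, or +2 across a Feb 29):
  2049: Sat  2050: Sun (+1)  2051: Mon (+1)  2052: Wed (+2)  2053: Thu (+1) ✓
  2054: Fri (+1)  2055: Sat (+1)  2056: Mon (+2)  2057: Tue (+1)  2058: Wed (+1)
  2059: Thu (+1) ✓  2060: Sat (+2)  2061: Sun (+1)  2062: Mon (+1)  … (57 more years) …
  2120: Wed (+2)  2121: Thu (+1) ✓  2122: Fri (+1)  2123: Sat (+1)  2124: Mon (+2)
  2125: Tue (+1)  2126: Wed (+1)  2127: Thu (+1) ✓  2128: Sat (+2)  2129: Sun (+1)
  2130: Mon (+1)  2131: Tue (+1)  2132: Thu (+2) ✓  2133: Fri (+1)
Thursday years: 2053, 2059, 2064, 2070, 2081, 2087, 2092, 2098, 2104, 2110, 2121, 2127, 2132 — 13 in total.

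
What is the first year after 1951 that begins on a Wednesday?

1958

Jan 1 advances by 2 weekdays after a leap year and by 1 after a common year.
1951: Jan 1 is Monday.
1952: Tuesday (leap)
1953: Thursday
1954: Friday
1955: Saturday
1956: Sunday (leap)
1957: Tuesday
1958: Wednesday
1958 begins on a Wednesday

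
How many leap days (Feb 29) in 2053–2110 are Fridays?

Leap years in 2053–2110: 13 of them.
Feb 29 weekday advances by 5 (mod 7) from one leap year to the next four years later (or differs when a century non-leap intervenes).
Leap-day weekdays: 2056:Tue 2060:Sun 2064:Fri✓ 2068:Wed 2072:Mon 2076:Sat 2080:Thu 2084:Tue 2088:Sun 2092:Fri✓ 2096:Wed 2104:Fri✓ 2108:Wed
Friday: 2064, 2092, 2104 → 3.

3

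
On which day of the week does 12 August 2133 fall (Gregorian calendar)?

January 1, 2133 is a Thursday.
August 12 is day 224 of the year, i.e. 223 days after Jan 1.
223 mod 7 = 6, so advance 6 weekdays from Thursday: Wednesday.

Wednesday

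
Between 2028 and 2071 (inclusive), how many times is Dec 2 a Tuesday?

7

Track Dec 2's weekday year by year (advancing +1, or +2 across a Feb 29):
  2028: Sat  2029: Sun (+1)  2030: Mon (+1)  2031: Tue (+1) ✓  2032: Thu (+2)
  2033: Fri (+1)  2034: Sat (+1)  2035: Sun (+1)  2036: Tue (+2) ✓  2037: Wed (+1)
  2038: Thu (+1)  2039: Fri (+1)  2040: Sun (+2)  2041: Mon (+1)  … (16 more years) …
  2058: Mon (+1)  2059: Tue (+1) ✓  2060: Thu (+2)  2061: Fri (+1)  2062: Sat (+1)
  2063: Sun (+1)  2064: Tue (+2) ✓  2065: Wed (+1)  2066: Thu (+1)  2067: Fri (+1)
  2068: Sun (+2)  2069: Mon (+1)  2070: Tue (+1) ✓  2071: Wed (+1)
Tuesday years: 2031, 2036, 2042, 2053, 2059, 2064, 2070 — 7 in total.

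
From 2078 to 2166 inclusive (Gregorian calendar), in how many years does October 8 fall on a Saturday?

Track October 8's weekday year by year (advancing +1, or +2 across a Feb 29):
  2078: Sat ✓  2079: Sun (+1)  2080: Tue (+2)  2081: Wed (+1)  2082: Thu (+1)
  2083: Fri (+1)  2084: Sun (+2)  2085: Mon (+1)  2086: Tue (+1)  2087: Wed (+1)
  2088: Fri (+2)  2089: Sat (+1) ✓  2090: Sun (+1)  2091: Mon (+1)  … (61 more years) …
  2153: Mon (+1)  2154: Tue (+1)  2155: Wed (+1)  2156: Fri (+2)  2157: Sat (+1) ✓
  2158: Sun (+1)  2159: Mon (+1)  2160: Wed (+2)  2161: Thu (+1)  2162: Fri (+1)
  2163: Sat (+1) ✓  2164: Mon (+2)  2165: Tue (+1)  2166: Wed (+1)
Saturday years: 2078, 2089, 2095, 2101, 2107, 2112, 2118, 2129, 2135, 2140, 2146, 2157, 2163 — 13 in total.

13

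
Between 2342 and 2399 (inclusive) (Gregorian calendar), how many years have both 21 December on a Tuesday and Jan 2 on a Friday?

Check each year's weekday for 21 December and Jan 2:
  2342: Mon/Fri  2343: Tue/Sat  2344: Thu/Sun  2345: Fri/Tue  2346: Sat/Wed  2347: Sun/Thu  2348: Tue/Fri ✓  2349: Wed/Sun  2350: Thu/Mon  2351: Fri/Tue  2352: Sun/Wed  2353: Mon/Fri  2354: Tue/Sat  2355: Wed/Sun  …(30 more)…  2386: Sun/Thu  2387: Mon/Fri  2388: Wed/Sat  2389: Thu/Mon  2390: Fri/Tue  2391: Sat/Wed  2392: Mon/Thu  2393: Tue/Sat  2394: Wed/Sun  2395: Thu/Mon  2396: Sat/Tue  2397: Sun/Thu  2398: Mon/Fri  2399: Tue/Sat
Both conditions hold in: 2348, 2376 — 2.

2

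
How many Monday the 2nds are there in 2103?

Check the 2nd of each month of 2103: Jan 2: Tue, Feb 2: Fri, Mar 2: Fri, Apr 2: Mon, May 2: Wed, Jun 2: Sat, Jul 2: Mon, Aug 2: Thu, Sep 2: Sun, Oct 2: Tue, Nov 2: Fri, Dec 2: Sun.
Monday occurs in April, July — 2 months.

2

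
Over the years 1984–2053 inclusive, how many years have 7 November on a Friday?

Track 7 November's weekday year by year (advancing +1, or +2 across a Feb 29):
  1984: Wed  1985: Thu (+1)  1986: Fri (+1) ✓  1987: Sat (+1)  1988: Mon (+2)
  1989: Tue (+1)  1990: Wed (+1)  1991: Thu (+1)  1992: Sat (+2)  1993: Sun (+1)
  1994: Mon (+1)  1995: Tue (+1)  1996: Thu (+2)  1997: Fri (+1) ✓  … (42 more years) …
  2040: Wed (+2)  2041: Thu (+1)  2042: Fri (+1) ✓  2043: Sat (+1)  2044: Mon (+2)
  2045: Tue (+1)  2046: Wed (+1)  2047: Thu (+1)  2048: Sat (+2)  2049: Sun (+1)
  2050: Mon (+1)  2051: Tue (+1)  2052: Thu (+2)  2053: Fri (+1) ✓
Friday years: 1986, 1997, 2003, 2008, 2014, 2025, 2031, 2036, 2042, 2053 — 10 in total.

10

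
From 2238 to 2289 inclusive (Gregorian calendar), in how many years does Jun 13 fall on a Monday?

Track Jun 13's weekday year by year (advancing +1, or +2 across a Feb 29):
  2238: Wed  2239: Thu (+1)  2240: Sat (+2)  2241: Sun (+1)  2242: Mon (+1) ✓
  2243: Tue (+1)  2244: Thu (+2)  2245: Fri (+1)  2246: Sat (+1)  2247: Sun (+1)
  2248: Tue (+2)  2249: Wed (+1)  2250: Thu (+1)  2251: Fri (+1)  … (24 more years) …
  2276: Tue (+2)  2277: Wed (+1)  2278: Thu (+1)  2279: Fri (+1)  2280: Sun (+2)
  2281: Mon (+1) ✓  2282: Tue (+1)  2283: Wed (+1)  2284: Fri (+2)  2285: Sat (+1)
  2286: Sun (+1)  2287: Mon (+1) ✓  2288: Wed (+2)  2289: Thu (+1)
Monday years: 2242, 2253, 2259, 2264, 2270, 2281, 2287 — 7 in total.

7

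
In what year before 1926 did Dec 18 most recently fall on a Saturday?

1920

From one year to the next, a fixed date's weekday advances by 1, or by 2 when a Feb 29 lies between the two dates.
1926: December 18 is Saturday.
1925: Friday (−1)
1924: Thursday (−1)
1923: Tuesday (−2)
1922: Monday (−1)
1921: Sunday (−1)
1920: Saturday (−1)
Dec 18 falls on a Saturday in 1920.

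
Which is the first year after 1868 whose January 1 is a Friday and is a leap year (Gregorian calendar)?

1892

Jan 1 advances by 2 weekdays after a leap year and by 1 after a common year.
1868: Jan 1 is Wednesday (leap).
1869: Friday
1870: Saturday
1871: Sunday
1872: Monday (leap)
1873: Wednesday
1874: Thursday
1875: Friday
1876: Saturday (leap)
1877: Monday
1878: Tuesday
1879: Wednesday
1880: Thursday (leap)
1881: Saturday
1882: Sunday
1883: Monday
1884: Tuesday (leap)
1885: Thursday
1886: Friday
1887: Saturday
1888: Sunday (leap)
1889: Tuesday
1890: Wednesday
1891: Thursday
1892: Friday (leap)
1892 begins on a Friday and is a leap year.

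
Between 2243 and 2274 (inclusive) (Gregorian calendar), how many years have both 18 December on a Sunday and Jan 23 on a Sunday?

3

Check each year's weekday for 18 December and Jan 23:
  2243: Mon/Mon  2244: Wed/Tue  2245: Thu/Thu  2246: Fri/Fri  2247: Sat/Sat  2248: Mon/Sun  2249: Tue/Tue  2250: Wed/Wed  2251: Thu/Thu  2252: Sat/Fri  2253: Sun/Sun ✓  2254: Mon/Mon  2255: Tue/Tue  2256: Thu/Wed  …(4 more)…  2261: Wed/Wed  2262: Thu/Thu  2263: Fri/Fri  2264: Sun/Sat  2265: Mon/Mon  2266: Tue/Tue  2267: Wed/Wed  2268: Fri/Thu  2269: Sat/Sat  2270: Sun/Sun ✓  2271: Mon/Mon  2272: Wed/Tue  2273: Thu/Thu  2274: Fri/Fri
Both conditions hold in: 2253, 2259, 2270 — 3.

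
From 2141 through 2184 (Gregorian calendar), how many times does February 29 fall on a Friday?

Leap years in 2141–2184: 11 of them.
Feb 29 weekday advances by 5 (mod 7) from one leap year to the next four years later (or differs when a century non-leap intervenes).
Leap-day weekdays: 2144:Sat 2148:Thu 2152:Tue 2156:Sun 2160:Fri✓ 2164:Wed 2168:Mon 2172:Sat 2176:Thu 2180:Tue 2184:Sun
Friday: 2160 → 1.

1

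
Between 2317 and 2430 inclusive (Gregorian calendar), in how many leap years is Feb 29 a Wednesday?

Leap years in 2317–2430: 28 of them.
Feb 29 weekday advances by 5 (mod 7) from one leap year to the next four years later (or differs when a century non-leap intervenes).
Leap-day weekdays: 2320:Sun 2324:Fri 2328:Wed✓ 2332:Mon 2336:Sat 2340:Thu 2344:Tue 2348:Sun 2352:Fri 2356:Wed✓ 2360:Mon 2364:Sat 2368:Thu 2372:Tue 2376:Sun 2380:Fri 2384:Wed✓ 2388:Mon 2392:Sat 2396:Thu 2400:Tue 2404:Sun 2408:Fri 2412:Wed✓ 2416:Mon 2420:Sat 2424:Thu 2428:Tue
Wednesday: 2328, 2356, 2384, 2412 → 4.

4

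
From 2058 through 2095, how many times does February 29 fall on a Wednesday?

Leap years in 2058–2095: 9 of them.
Feb 29 weekday advances by 5 (mod 7) from one leap year to the next four years later (or differs when a century non-leap intervenes).
Leap-day weekdays: 2060:Sun 2064:Fri 2068:Wed✓ 2072:Mon 2076:Sat 2080:Thu 2084:Tue 2088:Sun 2092:Fri
Wednesday: 2068 → 1.

1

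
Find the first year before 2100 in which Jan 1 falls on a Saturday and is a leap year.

Jan 1 advances by 2 weekdays after a leap year and by 1 after a common year.
2100: Jan 1 is Friday.
2099: Thursday
2098: Wednesday
2097: Tuesday
2096: Sunday (leap)
2095: Saturday
2094: Friday
2093: Thursday
2092: Tuesday (leap)
2091: Monday
2090: Sunday
2089: Saturday
2088: Thursday (leap)
2087: Wednesday
2086: Tuesday
2085: Monday
2084: Saturday (leap)
2084 begins on a Saturday and is a leap year.

2084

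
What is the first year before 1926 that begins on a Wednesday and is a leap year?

Jan 1 advances by 2 weekdays after a leap year and by 1 after a common year.
1926: Jan 1 is Friday.
1925: Thursday
1924: Tuesday (leap)
1923: Monday
1922: Sunday
1921: Saturday
1920: Thursday (leap)
1919: Wednesday
1918: Tuesday
1917: Monday
1916: Saturday (leap)
1915: Friday
1914: Thursday
1913: Wednesday
1912: Monday (leap)
1911: Sunday
1910: Saturday
1909: Friday
1908: Wednesday (leap)
1908 begins on a Wednesday and is a leap year.

1908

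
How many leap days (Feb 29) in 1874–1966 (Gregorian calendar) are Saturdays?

4

Leap years in 1874–1966: 22 of them.
Feb 29 weekday advances by 5 (mod 7) from one leap year to the next four years later (or differs when a century non-leap intervenes).
Leap-day weekdays: 1876:Tue 1880:Sun 1884:Fri 1888:Wed 1892:Mon 1896:Sat✓ 1904:Mon 1908:Sat✓ 1912:Thu 1916:Tue 1920:Sun 1924:Fri 1928:Wed 1932:Mon 1936:Sat✓ 1940:Thu 1944:Tue 1948:Sun 1952:Fri 1956:Wed 1960:Mon 1964:Sat✓
Saturday: 1896, 1908, 1936, 1964 → 4.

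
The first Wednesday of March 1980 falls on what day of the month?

5

March 1, 1980 is a Saturday, so the first Wednesday is the 5th.
The first Wednesday is 5 + 0 = 5.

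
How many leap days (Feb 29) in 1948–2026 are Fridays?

3

Leap years in 1948–2026: 20 of them.
Feb 29 weekday advances by 5 (mod 7) from one leap year to the next four years later (or differs when a century non-leap intervenes).
Leap-day weekdays: 1948:Sun 1952:Fri✓ 1956:Wed 1960:Mon 1964:Sat 1968:Thu 1972:Tue 1976:Sun 1980:Fri✓ 1984:Wed 1988:Mon 1992:Sat 1996:Thu 2000:Tue 2004:Sun 2008:Fri✓ 2012:Wed 2016:Mon 2020:Sat 2024:Thu
Friday: 1952, 1980, 2008 → 3.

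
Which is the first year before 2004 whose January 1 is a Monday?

2001

Jan 1 advances by 2 weekdays after a leap year and by 1 after a common year.
2004: Jan 1 is Thursday (leap).
2003: Wednesday
2002: Tuesday
2001: Monday
2001 begins on a Monday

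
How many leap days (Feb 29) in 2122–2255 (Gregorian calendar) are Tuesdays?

Leap years in 2122–2255: 32 of them.
Feb 29 weekday advances by 5 (mod 7) from one leap year to the next four years later (or differs when a century non-leap intervenes).
Leap-day weekdays: 2124:Tue✓ 2128:Sun 2132:Fri 2136:Wed 2140:Mon 2144:Sat 2148:Thu 2152:Tue✓ 2156:Sun 2160:Fri 2164:Wed 2168:Mon 2172:Sat …(6 more)… 2204:Wed 2208:Mon 2212:Sat 2216:Thu 2220:Tue✓ 2224:Sun 2228:Fri 2232:Wed 2236:Mon 2240:Sat 2244:Thu 2248:Tue✓ 2252:Sun
Tuesday: 2124, 2152, 2180, 2220, 2248 → 5.

5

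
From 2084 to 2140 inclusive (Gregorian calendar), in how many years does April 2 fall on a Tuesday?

Track April 2's weekday year by year (advancing +1, or +2 across a Feb 29):
  2084: Sun  2085: Mon (+1)  2086: Tue (+1) ✓  2087: Wed (+1)  2088: Fri (+2)
  2089: Sat (+1)  2090: Sun (+1)  2091: Mon (+1)  2092: Wed (+2)  2093: Thu (+1)
  2094: Fri (+1)  2095: Sat (+1)  2096: Mon (+2)  2097: Tue (+1) ✓  … (29 more years) …
  2127: Wed (+1)  2128: Fri (+2)  2129: Sat (+1)  2130: Sun (+1)  2131: Mon (+1)
  2132: Wed (+2)  2133: Thu (+1)  2134: Fri (+1)  2135: Sat (+1)  2136: Mon (+2)
  2137: Tue (+1) ✓  2138: Wed (+1)  2139: Thu (+1)  2140: Sat (+2)
Tuesday years: 2086, 2097, 2109, 2115, 2120, 2126, 2137 — 7 in total.

7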